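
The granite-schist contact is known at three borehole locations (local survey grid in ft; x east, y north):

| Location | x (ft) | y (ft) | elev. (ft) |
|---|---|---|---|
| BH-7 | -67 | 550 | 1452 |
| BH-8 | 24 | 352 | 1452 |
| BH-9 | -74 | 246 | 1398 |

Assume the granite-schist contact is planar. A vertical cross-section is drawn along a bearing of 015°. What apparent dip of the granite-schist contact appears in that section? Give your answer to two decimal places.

Let the plane be z = a·x + b·y + c.
BH-8−BH-7: 91a − 198b = 0;  BH-9−BH-7: −7a − 304b = −54.
Solving gives a = 0.36806, b = 0.16916.
Unit vector along 015° is (sin 15°, cos 15°) = (0.2588, 0.9659).
Slope in that direction = a·(0.2588) + b·(0.9659) = 0.25865.
Apparent dip = arctan|0.25865| = 14.50° (true dip is 22.1°, so apparent ≤ true as expected).

14.50°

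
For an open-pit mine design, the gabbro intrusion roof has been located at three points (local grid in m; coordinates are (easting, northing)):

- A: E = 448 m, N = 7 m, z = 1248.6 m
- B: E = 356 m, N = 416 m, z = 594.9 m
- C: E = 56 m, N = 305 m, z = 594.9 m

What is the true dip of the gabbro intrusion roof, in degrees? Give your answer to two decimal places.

57.56°

Let the plane be z = a·E + b·N + c.
B−A: −92a + 409b = −653.7;  C−A: −392a + 298b = −653.7.
Solving gives a = 0.54593, b = −1.47549.
Gradient magnitude |∇z| = √(a² + b²) = √(0.29804 + 2.17706) = 1.57325.
True dip = arctan(1.57325) = 57.56°, dipping toward NNW (azimuth ≈ 340°).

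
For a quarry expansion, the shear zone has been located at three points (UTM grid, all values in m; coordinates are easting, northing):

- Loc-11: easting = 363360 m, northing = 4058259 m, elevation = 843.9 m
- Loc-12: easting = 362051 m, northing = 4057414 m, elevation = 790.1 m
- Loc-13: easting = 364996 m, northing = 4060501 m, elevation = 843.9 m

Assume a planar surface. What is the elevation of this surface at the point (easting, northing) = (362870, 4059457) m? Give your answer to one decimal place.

Two edge vectors: Loc-11→Loc-12 = (-1309, -845, -53.8), Loc-11→Loc-13 = (1636, 2242, 0).
Normal n = (Loc-11→Loc-12) × (Loc-11→Loc-13) = (120619.6, -88016.8, -1552358).
So ∂z/∂easting = −n_x/n_z = 0.077700891 and ∂z/∂northing = −n_y/n_z = −0.056698777.
Intercept c from Loc-11: 843.9 − 28233.40 + 230098.32 = 202708.83.
At (362870, 4059457): z = 28195.3 − 230166.2 + 202708.83 = 737.9 m.

737.9 m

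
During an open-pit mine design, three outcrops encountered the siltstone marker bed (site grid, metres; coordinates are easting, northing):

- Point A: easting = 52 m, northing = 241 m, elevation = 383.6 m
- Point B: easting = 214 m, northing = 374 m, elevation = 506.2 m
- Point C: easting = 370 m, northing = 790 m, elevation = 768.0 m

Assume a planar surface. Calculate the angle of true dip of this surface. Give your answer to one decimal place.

Let the plane be z = a·easting + b·northing + c.
Point B−Point A: 162a + 133b = 122.6;  Point C−Point A: 318a + 549b = 384.4.
Solving gives a = 0.34693, b = 0.49923.
Gradient magnitude |∇z| = √(a² + b²) = √(0.12036 + 0.24923) = 0.60794.
True dip = arctan(0.60794) = 31.3°, dipping toward SW (azimuth ≈ 215°).

31.3°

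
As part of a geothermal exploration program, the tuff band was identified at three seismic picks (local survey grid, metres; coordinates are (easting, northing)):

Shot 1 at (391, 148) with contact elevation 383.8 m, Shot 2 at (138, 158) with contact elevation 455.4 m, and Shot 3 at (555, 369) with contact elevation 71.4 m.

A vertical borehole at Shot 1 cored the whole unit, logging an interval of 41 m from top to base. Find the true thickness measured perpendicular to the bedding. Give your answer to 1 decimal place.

26.1 m

Two edge vectors: Shot 1→Shot 2 = (-253, 10, 71.6), Shot 1→Shot 3 = (164, 221, -312.4).
Normal n = (Shot 1→Shot 2) × (Shot 1→Shot 3) = (-18947.6, -67294.8, -57553).
So ∂z/∂E = −n_x/n_z = −0.32922 and ∂z/∂N = −n_y/n_z = −1.16927.
|∇z| = √(a²+b²) = 1.21473, so dip δ = arctan(1.21473) = 50.54°.
True thickness = vertical thickness × cos δ = 41 × cos 50.54° = 26.1 m.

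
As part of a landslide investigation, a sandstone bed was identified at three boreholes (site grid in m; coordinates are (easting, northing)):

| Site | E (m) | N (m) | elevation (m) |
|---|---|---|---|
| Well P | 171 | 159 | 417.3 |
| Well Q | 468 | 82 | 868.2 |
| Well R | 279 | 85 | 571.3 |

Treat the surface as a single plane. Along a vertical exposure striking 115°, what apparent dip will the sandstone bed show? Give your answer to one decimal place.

53.2°

Let the plane be z = a·E + b·N + c.
Well Q−Well P: 297a − 77b = 450.9;  Well R−Well P: 108a − 74b = 154.
Solving gives a = 1.57434, b = 0.21660.
Unit vector along 115° is (sin 115°, cos 115°) = (0.9063, -0.4226).
Slope in that direction = a·(0.9063) + b·(-0.4226) = 1.33529.
Apparent dip = arctan|1.33529| = 53.2° (true dip is 57.8°, so apparent ≤ true as expected).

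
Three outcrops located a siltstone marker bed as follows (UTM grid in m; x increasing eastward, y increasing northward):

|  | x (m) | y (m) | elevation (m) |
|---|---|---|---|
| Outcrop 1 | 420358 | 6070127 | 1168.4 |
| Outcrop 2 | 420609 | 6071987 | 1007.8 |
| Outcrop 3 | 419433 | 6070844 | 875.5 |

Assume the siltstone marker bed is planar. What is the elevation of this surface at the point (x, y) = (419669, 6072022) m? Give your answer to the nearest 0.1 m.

791.2 m

Two edge vectors: Outcrop 1→Outcrop 2 = (251, 1860, -160.6), Outcrop 1→Outcrop 3 = (-925, 717, -292.9).
Normal n = (Outcrop 1→Outcrop 2) × (Outcrop 1→Outcrop 3) = (-429643.8, 222072.9, 1900467).
So ∂z/∂x = −n_x/n_z = 0.226072749 and ∂z/∂y = −n_y/n_z = −0.116851753.
Intercept c from Outcrop 1: 1168.4 − 95031.49 + 709304.98 = 615441.89.
At (419669, 6072022): z = 94875.7 − 709526.4 + 615441.89 = 791.2 m.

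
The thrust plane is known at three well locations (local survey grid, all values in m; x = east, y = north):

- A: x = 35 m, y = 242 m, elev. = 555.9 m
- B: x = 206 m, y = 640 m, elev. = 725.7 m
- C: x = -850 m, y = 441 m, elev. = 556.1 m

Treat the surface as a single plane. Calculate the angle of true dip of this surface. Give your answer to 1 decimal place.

Let the plane be z = a·x + b·y + c.
B−A: 171a + 398b = 169.8;  C−A: −885a + 199b = 0.2.
Solving gives a = 0.08727, b = 0.38914.
Gradient magnitude |∇z| = √(a² + b²) = √(0.00762 + 0.15143) = 0.39880.
True dip = arctan(0.39880) = 21.7°, dipping toward SSW (azimuth ≈ 193°).

21.7°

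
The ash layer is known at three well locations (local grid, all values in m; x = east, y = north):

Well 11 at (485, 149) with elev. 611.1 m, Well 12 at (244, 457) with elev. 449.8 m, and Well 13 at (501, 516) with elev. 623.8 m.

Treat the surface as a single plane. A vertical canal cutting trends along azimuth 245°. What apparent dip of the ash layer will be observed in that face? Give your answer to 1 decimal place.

Two edge vectors: Well 11→Well 12 = (-241, 308, -161.3), Well 11→Well 13 = (16, 367, 12.7).
Normal n = (Well 11→Well 12) × (Well 11→Well 13) = (63108.7, 479.9, -93375).
So ∂z/∂x = −n_x/n_z = 0.67586 and ∂z/∂y = −n_y/n_z = 0.00514.
Unit vector along 245° is (sin 245°, cos 245°) = (-0.9063, -0.4226).
Slope in that direction = a·(-0.9063) + b·(-0.4226) = −0.61471.
Apparent dip = arctan|0.61471| = 31.6° (true dip is 34.1°, so apparent ≤ true as expected).

31.6°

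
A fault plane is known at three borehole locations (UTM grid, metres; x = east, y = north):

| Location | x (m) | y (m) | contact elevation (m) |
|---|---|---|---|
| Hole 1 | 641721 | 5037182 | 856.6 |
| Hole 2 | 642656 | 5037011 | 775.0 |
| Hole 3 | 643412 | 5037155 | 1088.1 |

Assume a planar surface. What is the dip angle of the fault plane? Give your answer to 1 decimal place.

53.5°

Two edge vectors: Hole 1→Hole 2 = (935, -171, -81.6), Hole 1→Hole 3 = (1691, -27, 231.5).
Normal n = (Hole 1→Hole 2) × (Hole 1→Hole 3) = (-41789.7, -354438.1, 263916).
So ∂z/∂x = −n_x/n_z = 0.15834 and ∂z/∂y = −n_y/n_z = 1.34300.
Gradient magnitude |∇z| = √(a² + b²) = √(0.02507 + 1.80364) = 1.35230.
True dip = arctan(1.35230) = 53.5°, dipping toward S (azimuth ≈ 187°).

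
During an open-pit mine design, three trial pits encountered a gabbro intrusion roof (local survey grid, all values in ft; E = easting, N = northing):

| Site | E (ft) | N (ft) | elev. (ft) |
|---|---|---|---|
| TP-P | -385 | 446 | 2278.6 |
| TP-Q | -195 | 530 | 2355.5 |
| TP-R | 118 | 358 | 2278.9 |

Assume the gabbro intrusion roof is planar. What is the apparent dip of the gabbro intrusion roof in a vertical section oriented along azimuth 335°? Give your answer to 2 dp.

28.59°

Two edge vectors: TP-P→TP-Q = (190, 84, 76.9), TP-P→TP-R = (503, -88, 0.3).
Normal n = (TP-P→TP-Q) × (TP-P→TP-R) = (6792.4, 38623.7, -58972).
So ∂z/∂E = −n_x/n_z = 0.11518 and ∂z/∂N = −n_y/n_z = 0.65495.
Unit vector along 335° is (sin 335°, cos 335°) = (-0.4226, 0.9063).
Slope in that direction = a·(-0.4226) + b·(0.9063) = 0.54491.
Apparent dip = arctan|0.54491| = 28.59° (true dip is 33.6°, so apparent ≤ true as expected).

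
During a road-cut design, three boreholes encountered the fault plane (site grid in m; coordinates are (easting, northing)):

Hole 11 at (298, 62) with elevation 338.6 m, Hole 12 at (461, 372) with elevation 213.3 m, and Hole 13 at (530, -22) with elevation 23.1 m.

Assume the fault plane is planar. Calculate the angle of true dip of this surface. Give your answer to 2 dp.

Two edge vectors: Hole 11→Hole 12 = (163, 310, -125.3), Hole 11→Hole 13 = (232, -84, -315.5).
Normal n = (Hole 11→Hole 12) × (Hole 11→Hole 13) = (-108330.2, 22356.9, -85612).
So ∂z/∂E = −n_x/n_z = −1.26536 and ∂z/∂N = −n_y/n_z = 0.26114.
Gradient magnitude |∇z| = √(a² + b²) = √(1.60114 + 0.06820) = 1.29203.
True dip = arctan(1.29203) = 52.26°, dipping toward ESE (azimuth ≈ 102°).

52.26°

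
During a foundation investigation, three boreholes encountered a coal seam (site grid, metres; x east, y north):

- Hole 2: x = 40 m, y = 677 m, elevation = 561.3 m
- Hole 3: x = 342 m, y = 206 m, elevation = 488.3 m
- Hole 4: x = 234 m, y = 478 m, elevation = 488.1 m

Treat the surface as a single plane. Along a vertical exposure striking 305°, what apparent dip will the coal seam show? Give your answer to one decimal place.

Two edge vectors: Hole 2→Hole 3 = (302, -471, -73), Hole 2→Hole 4 = (194, -199, -73.2).
Normal n = (Hole 2→Hole 3) × (Hole 2→Hole 4) = (19950.2, 7944.4, 31276).
So ∂z/∂x = −n_x/n_z = −0.63788 and ∂z/∂y = −n_y/n_z = −0.25401.
Unit vector along 305° is (sin 305°, cos 305°) = (-0.8192, 0.5736).
Slope in that direction = a·(-0.8192) + b·(0.5736) = 0.37682.
Apparent dip = arctan|0.37682| = 20.6° (true dip is 34.5°, so apparent ≤ true as expected).

20.6°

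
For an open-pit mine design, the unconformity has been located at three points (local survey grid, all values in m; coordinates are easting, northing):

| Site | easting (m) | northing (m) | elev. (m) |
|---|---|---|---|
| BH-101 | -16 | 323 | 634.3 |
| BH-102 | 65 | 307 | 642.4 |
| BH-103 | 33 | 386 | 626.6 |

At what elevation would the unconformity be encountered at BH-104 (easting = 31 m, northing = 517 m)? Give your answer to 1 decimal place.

Let the plane be z = a·easting + b·northing + c.
BH-102−BH-101: 81a − 16b = 8.1;  BH-103−BH-101: 49a + 63b = −7.7.
Solving gives a = 0.06576, b = −0.17337.
Then c = 634.3 − a·-16 − b·323 = 691.35.
At (31, 517): z = 2.0 − 89.6 + 691.35 = 603.8 m.

603.8 m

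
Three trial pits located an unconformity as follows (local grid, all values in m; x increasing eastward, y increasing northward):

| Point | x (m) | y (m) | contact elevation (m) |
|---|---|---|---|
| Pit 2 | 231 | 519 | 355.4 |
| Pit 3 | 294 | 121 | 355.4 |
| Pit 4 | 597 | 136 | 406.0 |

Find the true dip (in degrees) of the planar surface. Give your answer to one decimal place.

Let the plane be z = a·x + b·y + c.
Pit 3−Pit 2: 63a − 398b = 0;  Pit 4−Pit 2: 366a − 383b = 50.6.
Solving gives a = 0.16570, b = 0.02623.
Gradient magnitude |∇z| = √(a² + b²) = √(0.02746 + 0.00069) = 0.16776.
True dip = arctan(0.16776) = 9.5°, dipping toward W (azimuth ≈ 261°).

9.5°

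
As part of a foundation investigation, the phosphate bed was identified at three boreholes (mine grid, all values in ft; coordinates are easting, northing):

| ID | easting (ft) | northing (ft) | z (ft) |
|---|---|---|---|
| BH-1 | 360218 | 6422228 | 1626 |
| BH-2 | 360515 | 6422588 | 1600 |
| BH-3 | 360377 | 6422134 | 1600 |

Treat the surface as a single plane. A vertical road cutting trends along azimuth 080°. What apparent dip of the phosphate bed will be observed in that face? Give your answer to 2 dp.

Let the plane be z = a·easting + b·northing + c.
BH-2−BH-1: 297a + 360b = −26;  BH-3−BH-1: 159a − 94b = −26.
Solving gives a = −0.13861, b = 0.04213.
Unit vector along 080° is (sin 80°, cos 80°) = (0.9848, 0.1736).
Slope in that direction = a·(0.9848) + b·(0.1736) = −0.12919.
Apparent dip = arctan|0.12919| = 7.36° (true dip is 8.2°, so apparent ≤ true as expected).

7.36°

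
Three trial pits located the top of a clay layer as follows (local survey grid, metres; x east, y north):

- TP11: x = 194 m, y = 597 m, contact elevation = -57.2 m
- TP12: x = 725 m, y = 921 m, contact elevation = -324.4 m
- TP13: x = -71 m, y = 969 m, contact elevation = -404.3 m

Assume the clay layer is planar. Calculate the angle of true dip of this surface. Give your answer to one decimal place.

Two edge vectors: TP11→TP12 = (531, 324, -267.2), TP11→TP13 = (-265, 372, -347.1).
Normal n = (TP11→TP12) × (TP11→TP13) = (-13062, 255118.1, 283392).
So ∂z/∂x = −n_x/n_z = 0.04609 and ∂z/∂y = −n_y/n_z = −0.90023.
Gradient magnitude |∇z| = √(a² + b²) = √(0.00212 + 0.81041) = 0.90141.
True dip = arctan(0.90141) = 42.0°, dipping toward N (azimuth ≈ 357°).

42.0°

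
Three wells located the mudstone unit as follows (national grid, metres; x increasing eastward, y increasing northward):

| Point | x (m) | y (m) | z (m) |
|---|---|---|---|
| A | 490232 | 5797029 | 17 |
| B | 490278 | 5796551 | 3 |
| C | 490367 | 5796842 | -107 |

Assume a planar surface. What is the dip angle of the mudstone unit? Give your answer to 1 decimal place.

45.4°

Let the plane be z = a·x + b·y + c.
B−A: 46a − 478b = −14;  C−A: 135a − 187b = −124.
Solving gives a = −1.01298, b = −0.06819.
Gradient magnitude |∇z| = √(a² + b²) = √(1.02613 + 0.00465) = 1.01527.
True dip = arctan(1.01527) = 45.4°, dipping toward E (azimuth ≈ 086°).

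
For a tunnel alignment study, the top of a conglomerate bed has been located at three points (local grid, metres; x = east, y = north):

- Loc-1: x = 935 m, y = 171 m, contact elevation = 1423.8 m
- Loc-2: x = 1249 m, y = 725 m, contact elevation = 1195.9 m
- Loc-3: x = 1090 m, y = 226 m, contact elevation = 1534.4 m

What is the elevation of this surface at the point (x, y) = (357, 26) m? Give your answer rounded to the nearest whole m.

950 m

Let the plane be z = a·x + b·y + c.
Loc-2−Loc-1: 314a + 554b = −227.9;  Loc-3−Loc-1: 155a + 55b = 110.6.
Solving gives a = 1.07590, b = −1.02118.
Then c = 1423.8 − a·935 − b·171 = 592.45.
At (357, 26): z = 384.1 − 26.6 + 592.45 = 950.0 m.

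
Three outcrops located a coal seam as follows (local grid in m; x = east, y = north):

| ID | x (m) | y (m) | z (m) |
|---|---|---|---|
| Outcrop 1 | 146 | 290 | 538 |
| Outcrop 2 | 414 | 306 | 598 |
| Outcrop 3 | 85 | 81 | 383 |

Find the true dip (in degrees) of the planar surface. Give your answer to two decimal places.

Let the plane be z = a·x + b·y + c.
Outcrop 2−Outcrop 1: 268a + 16b = 60;  Outcrop 3−Outcrop 1: −61a − 209b = −155.
Solving gives a = 0.18279, b = 0.68828.
Gradient magnitude |∇z| = √(a² + b²) = √(0.03341 + 0.47372) = 0.71214.
True dip = arctan(0.71214) = 35.46°, dipping toward SSW (azimuth ≈ 195°).

35.46°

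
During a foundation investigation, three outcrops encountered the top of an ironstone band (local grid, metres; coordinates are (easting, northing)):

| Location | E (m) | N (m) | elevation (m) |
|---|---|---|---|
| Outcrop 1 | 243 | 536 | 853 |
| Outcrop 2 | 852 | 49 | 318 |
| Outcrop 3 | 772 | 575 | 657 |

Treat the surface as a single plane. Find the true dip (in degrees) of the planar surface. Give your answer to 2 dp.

Let the plane be z = a·E + b·N + c.
Outcrop 2−Outcrop 1: 609a − 487b = −535;  Outcrop 3−Outcrop 1: 529a + 39b = −196.
Solving gives a = −0.41339, b = 0.58161.
Gradient magnitude |∇z| = √(a² + b²) = √(0.17089 + 0.33827) = 0.71356.
True dip = arctan(0.71356) = 35.51°, dipping toward SE (azimuth ≈ 145°).

35.51°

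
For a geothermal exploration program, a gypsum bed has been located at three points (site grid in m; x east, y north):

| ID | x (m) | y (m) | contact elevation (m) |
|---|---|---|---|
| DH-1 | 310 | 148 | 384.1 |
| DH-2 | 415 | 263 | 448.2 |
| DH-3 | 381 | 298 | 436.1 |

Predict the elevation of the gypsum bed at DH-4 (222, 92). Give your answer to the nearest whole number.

335 m

Let the plane be z = a·x + b·y + c.
DH-2−DH-1: 105a + 115b = 64.1;  DH-3−DH-1: 71a + 150b = 52.
Solving gives a = 0.47924, b = 0.11983.
Then c = 384.1 − a·310 − b·148 = 217.80.
At (222, 92): z = 106.4 + 11.0 + 217.80 = 335.2 m.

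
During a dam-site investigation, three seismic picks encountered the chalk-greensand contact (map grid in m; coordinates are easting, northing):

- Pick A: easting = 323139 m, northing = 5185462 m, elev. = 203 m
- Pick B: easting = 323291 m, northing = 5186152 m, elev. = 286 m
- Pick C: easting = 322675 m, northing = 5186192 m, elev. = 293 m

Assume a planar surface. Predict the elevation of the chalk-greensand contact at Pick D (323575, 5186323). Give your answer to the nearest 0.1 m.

Let the plane be z = a·easting + b·northing + c.
Pick B−Pick A: 152a + 690b = 83;  Pick C−Pick A: −464a + 730b = 90.
Solving gives a = −0.003502505, b = 0.121061421.
Then c = 203 − a·323139 − b·5185462 = −626424.60.
At (323575, 5186323): z = −1133.3 + 627863.6 − 626424.60 = 305.7 m.

305.7 m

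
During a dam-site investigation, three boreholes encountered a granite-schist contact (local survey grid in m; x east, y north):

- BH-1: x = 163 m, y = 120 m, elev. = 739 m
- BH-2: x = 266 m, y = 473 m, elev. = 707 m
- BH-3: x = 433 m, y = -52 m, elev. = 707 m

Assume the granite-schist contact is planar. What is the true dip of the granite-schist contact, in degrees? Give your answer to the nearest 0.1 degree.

8.9°

Let the plane be z = a·x + b·y + c.
BH-2−BH-1: 103a + 353b = −32;  BH-3−BH-1: 270a − 172b = −32.
Solving gives a = −0.14864, b = −0.04728.
Gradient magnitude |∇z| = √(a² + b²) = √(0.02209 + 0.00224) = 0.15598.
True dip = arctan(0.15598) = 8.9°, dipping toward ENE (azimuth ≈ 072°).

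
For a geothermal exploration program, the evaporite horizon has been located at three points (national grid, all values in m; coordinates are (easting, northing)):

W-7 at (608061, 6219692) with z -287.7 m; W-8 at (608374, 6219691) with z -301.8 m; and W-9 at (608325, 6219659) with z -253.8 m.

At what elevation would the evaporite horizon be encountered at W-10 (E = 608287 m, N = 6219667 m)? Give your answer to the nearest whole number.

-263 m

Let the plane be z = a·E + b·N + c.
W-8−W-7: 313a − 1b = −14.1;  W-9−W-7: 264a − 33b = 33.9.
Solving gives a = −0.04959762, b = −1.42405365.
Then c = -287.7 − a·608061 − b·6219692 = 8887045.78.
At (608287, 6219667): z = −30169.6 − 8857139.5 + 8887045.78 = -263.3 m.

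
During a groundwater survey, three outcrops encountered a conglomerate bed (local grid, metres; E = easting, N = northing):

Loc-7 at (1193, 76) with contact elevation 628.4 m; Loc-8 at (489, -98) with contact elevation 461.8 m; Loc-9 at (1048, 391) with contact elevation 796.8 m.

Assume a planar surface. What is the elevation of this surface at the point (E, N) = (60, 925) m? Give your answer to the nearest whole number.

Let the plane be z = a·E + b·N + c.
Loc-8−Loc-7: −704a − 174b = −166.6;  Loc-9−Loc-7: −145a + 315b = 168.4.
Solving gives a = 0.09384, b = 0.57780.
Then c = 628.4 − a·1193 − b·76 = 472.54.
At (60, 925): z = 5.6 + 534.5 + 472.54 = 1012.6 m.

1013 m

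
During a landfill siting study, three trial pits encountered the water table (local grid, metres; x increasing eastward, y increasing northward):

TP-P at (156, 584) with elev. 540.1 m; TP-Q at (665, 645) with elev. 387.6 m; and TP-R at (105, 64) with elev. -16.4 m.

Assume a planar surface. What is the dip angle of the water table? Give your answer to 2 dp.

Two edge vectors: TP-P→TP-Q = (509, 61, -152.5), TP-P→TP-R = (-51, -520, -556.5).
Normal n = (TP-P→TP-Q) × (TP-P→TP-R) = (-113246.5, 291036, -261569).
So ∂z/∂x = −n_x/n_z = −0.43295 and ∂z/∂y = −n_y/n_z = 1.11265.
Gradient magnitude |∇z| = √(a² + b²) = √(0.18745 + 1.23800) = 1.19392.
True dip = arctan(1.19392) = 50.05°, dipping toward SSE (azimuth ≈ 159°).

50.05°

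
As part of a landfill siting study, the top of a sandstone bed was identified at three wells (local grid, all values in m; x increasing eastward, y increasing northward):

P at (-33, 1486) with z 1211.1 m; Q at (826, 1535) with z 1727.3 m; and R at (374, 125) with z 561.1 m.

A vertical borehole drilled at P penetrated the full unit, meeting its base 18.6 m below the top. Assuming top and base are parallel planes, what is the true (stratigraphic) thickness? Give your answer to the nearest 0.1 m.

Two edge vectors: P→Q = (859, 49, 516.2), P→R = (407, -1361, -650).
Normal n = (P→Q) × (P→R) = (670698.2, 768443.4, -1189042).
So ∂z/∂x = −n_x/n_z = 0.56407 and ∂z/∂y = −n_y/n_z = 0.64627.
|∇z| = √(a²+b²) = 0.85781, so dip δ = arctan(0.85781) = 40.62°.
True thickness = vertical thickness × cos δ = 18.6 × cos 40.62° = 14.1 m.

14.1 m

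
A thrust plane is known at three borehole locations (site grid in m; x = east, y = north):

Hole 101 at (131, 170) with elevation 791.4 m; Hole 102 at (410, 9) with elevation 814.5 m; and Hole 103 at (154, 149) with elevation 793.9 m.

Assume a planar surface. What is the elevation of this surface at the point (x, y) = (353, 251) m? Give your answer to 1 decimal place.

793.7 m

Let the plane be z = a·x + b·y + c.
Hole 102−Hole 101: 279a − 161b = 23.1;  Hole 103−Hole 101: 23a − 21b = 2.5.
Solving gives a = 0.03831, b = −0.07709.
Then c = 791.4 − a·131 − b·170 = 799.49.
At (353, 251): z = 13.5 − 19.3 + 799.49 = 793.7 m.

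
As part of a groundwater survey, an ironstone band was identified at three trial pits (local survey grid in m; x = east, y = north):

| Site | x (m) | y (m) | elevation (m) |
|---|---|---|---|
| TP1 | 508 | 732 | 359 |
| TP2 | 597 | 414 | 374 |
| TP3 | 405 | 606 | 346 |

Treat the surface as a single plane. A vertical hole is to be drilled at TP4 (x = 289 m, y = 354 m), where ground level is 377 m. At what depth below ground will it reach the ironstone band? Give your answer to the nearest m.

45 m

Let the plane be z = a·x + b·y + c.
TP2−TP1: 89a − 318b = 15;  TP3−TP1: −103a − 126b = −13.
Solving gives a = 0.13701, b = −0.00882.
Then c = 359 − a·508 − b·732 = 295.86.
At (289, 354): z_contact = 39.6 − 3.1 + 295.86 = 332.3 m.
Depth below ground = 377 − 332.3 = 45 m.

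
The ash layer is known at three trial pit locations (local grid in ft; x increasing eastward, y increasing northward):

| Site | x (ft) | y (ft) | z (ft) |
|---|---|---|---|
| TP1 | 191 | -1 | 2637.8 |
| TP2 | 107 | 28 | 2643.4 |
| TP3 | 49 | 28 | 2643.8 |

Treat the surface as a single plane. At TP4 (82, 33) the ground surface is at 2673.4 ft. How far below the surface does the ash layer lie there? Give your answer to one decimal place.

29.0 ft

Let the plane be z = a·x + b·y + c.
TP2−TP1: −84a + 29b = 5.6;  TP3−TP1: −142a + 29b = 6.
Solving gives a = −0.00690, b = 0.17313.
Then c = 2637.8 − a·191 − b·-1 = 2639.29.
At (82, 33): z_contact = −0.57 + 5.71 + 2639.29 = 2644.44 ft.
Depth below ground = 2673.4 − 2644.44 = 29.0 ft.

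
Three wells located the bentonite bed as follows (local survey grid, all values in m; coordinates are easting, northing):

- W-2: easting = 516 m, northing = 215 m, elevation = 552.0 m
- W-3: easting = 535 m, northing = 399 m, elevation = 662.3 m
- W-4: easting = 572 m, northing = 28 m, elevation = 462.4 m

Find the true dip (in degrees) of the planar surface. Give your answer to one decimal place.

32.7°

Let the plane be z = a·easting + b·northing + c.
W-3−W-2: 19a + 184b = 110.3;  W-4−W-2: 56a − 187b = −89.6.
Solving gives a = 0.29874, b = 0.56861.
Gradient magnitude |∇z| = √(a² + b²) = √(0.08925 + 0.32331) = 0.64231.
True dip = arctan(0.64231) = 32.7°, dipping toward SSW (azimuth ≈ 208°).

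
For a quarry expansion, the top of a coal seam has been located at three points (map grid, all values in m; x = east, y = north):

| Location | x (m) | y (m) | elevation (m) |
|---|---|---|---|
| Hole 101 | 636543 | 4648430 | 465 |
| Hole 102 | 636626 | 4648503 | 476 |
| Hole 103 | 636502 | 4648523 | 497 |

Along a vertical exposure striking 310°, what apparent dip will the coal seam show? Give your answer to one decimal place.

15.7°

Two edge vectors: Hole 101→Hole 102 = (83, 73, 11), Hole 101→Hole 103 = (-41, 93, 32).
Normal n = (Hole 101→Hole 102) × (Hole 101→Hole 103) = (1313, -3107, 10712).
So ∂z/∂x = −n_x/n_z = −0.12257 and ∂z/∂y = −n_y/n_z = 0.29005.
Unit vector along 310° is (sin 310°, cos 310°) = (-0.7660, 0.6428).
Slope in that direction = a·(-0.7660) + b·(0.6428) = 0.28034.
Apparent dip = arctan|0.28034| = 15.7° (true dip is 17.5°, so apparent ≤ true as expected).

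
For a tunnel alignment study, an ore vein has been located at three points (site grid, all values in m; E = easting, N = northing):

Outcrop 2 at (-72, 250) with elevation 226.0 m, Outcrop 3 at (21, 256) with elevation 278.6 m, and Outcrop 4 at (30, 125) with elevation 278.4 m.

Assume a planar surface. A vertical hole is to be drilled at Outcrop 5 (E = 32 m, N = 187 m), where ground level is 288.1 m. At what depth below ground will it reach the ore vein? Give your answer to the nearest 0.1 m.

6.1 m

Let the plane be z = a·E + b·N + c.
Outcrop 3−Outcrop 2: 93a + 6b = 52.6;  Outcrop 4−Outcrop 2: 102a − 125b = 52.4.
Solving gives a = 0.56300, b = 0.04021.
Then c = 226 − a·-72 − b·250 = 256.48.
At (32, 187): z_contact = 18.02 + 7.52 + 256.48 = 282.02 m.
Depth below ground = 288.1 − 282.02 = 6.1 m.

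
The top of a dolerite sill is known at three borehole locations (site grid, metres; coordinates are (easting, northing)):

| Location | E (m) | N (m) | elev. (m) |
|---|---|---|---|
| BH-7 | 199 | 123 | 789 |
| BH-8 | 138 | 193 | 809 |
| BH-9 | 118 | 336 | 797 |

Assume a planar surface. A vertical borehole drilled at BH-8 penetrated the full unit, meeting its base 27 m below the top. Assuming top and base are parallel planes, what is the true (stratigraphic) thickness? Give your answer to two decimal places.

23.87 m

Let the plane be z = a·E + b·N + c.
BH-8−BH-7: −61a + 70b = 20;  BH-9−BH-7: −81a + 213b = 8.
Solving gives a = −0.50526, b = −0.15458.
|∇z| = √(a²+b²) = 0.52838, so dip δ = arctan(0.52838) = 27.85°.
True thickness = vertical thickness × cos δ = 27 × cos 27.85° = 23.87 m.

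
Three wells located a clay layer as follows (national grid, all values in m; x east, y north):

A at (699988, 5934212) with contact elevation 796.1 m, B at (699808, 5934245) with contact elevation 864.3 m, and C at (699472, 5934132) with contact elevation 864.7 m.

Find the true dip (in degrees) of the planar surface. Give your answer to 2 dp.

37.50°

Two edge vectors: A→B = (-180, 33, 68.2), A→C = (-516, -80, 68.6).
Normal n = (A→B) × (A→C) = (7719.8, -22843.2, 31428).
So ∂z/∂x = −n_x/n_z = −0.24563 and ∂z/∂y = −n_y/n_z = 0.72684.
Gradient magnitude |∇z| = √(a² + b²) = √(0.06034 + 0.52830) = 0.76723.
True dip = arctan(0.76723) = 37.50°, dipping toward SSE (azimuth ≈ 161°).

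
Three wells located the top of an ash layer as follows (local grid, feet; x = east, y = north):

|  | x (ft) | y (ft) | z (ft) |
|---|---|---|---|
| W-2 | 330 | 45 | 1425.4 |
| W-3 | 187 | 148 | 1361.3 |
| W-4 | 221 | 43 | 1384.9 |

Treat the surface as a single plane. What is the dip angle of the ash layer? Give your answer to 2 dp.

21.19°

Two edge vectors: W-2→W-3 = (-143, 103, -64.1), W-2→W-4 = (-109, -2, -40.5).
Normal n = (W-2→W-3) × (W-2→W-4) = (-4299.7, 1195.4, 11513).
So ∂z/∂x = −n_x/n_z = 0.37346 and ∂z/∂y = −n_y/n_z = −0.10383.
Gradient magnitude |∇z| = √(a² + b²) = √(0.13948 + 0.01078) = 0.38763.
True dip = arctan(0.38763) = 21.19°, dipping toward WNW (azimuth ≈ 286°).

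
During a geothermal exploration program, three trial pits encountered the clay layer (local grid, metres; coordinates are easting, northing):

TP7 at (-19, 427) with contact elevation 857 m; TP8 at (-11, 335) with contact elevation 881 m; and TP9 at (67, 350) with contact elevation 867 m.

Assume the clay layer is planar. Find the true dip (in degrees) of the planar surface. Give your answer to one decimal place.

16.7°

Two edge vectors: TP7→TP8 = (8, -92, 24), TP7→TP9 = (86, -77, 10).
Normal n = (TP7→TP8) × (TP7→TP9) = (928, 1984, 7296).
So ∂z/∂easting = −n_x/n_z = −0.12719 and ∂z/∂northing = −n_y/n_z = −0.27193.
Gradient magnitude |∇z| = √(a² + b²) = √(0.01618 + 0.07395) = 0.30021.
True dip = arctan(0.30021) = 16.7°, dipping toward NNE (azimuth ≈ 025°).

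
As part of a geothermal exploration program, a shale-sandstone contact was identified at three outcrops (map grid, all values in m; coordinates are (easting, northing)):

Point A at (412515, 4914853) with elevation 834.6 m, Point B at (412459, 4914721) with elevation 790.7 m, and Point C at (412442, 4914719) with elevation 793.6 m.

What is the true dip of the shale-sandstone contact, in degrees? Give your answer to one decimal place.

Two edge vectors: Point A→Point B = (-56, -132, -43.9), Point A→Point C = (-73, -134, -41).
Normal n = (Point A→Point B) × (Point A→Point C) = (-470.6, 908.7, -2132).
So ∂z/∂E = −n_x/n_z = −0.22073 and ∂z/∂N = −n_y/n_z = 0.42622.
Gradient magnitude |∇z| = √(a² + b²) = √(0.04872 + 0.18166) = 0.47998.
True dip = arctan(0.47998) = 25.6°, dipping toward SSE (azimuth ≈ 153°).

25.6°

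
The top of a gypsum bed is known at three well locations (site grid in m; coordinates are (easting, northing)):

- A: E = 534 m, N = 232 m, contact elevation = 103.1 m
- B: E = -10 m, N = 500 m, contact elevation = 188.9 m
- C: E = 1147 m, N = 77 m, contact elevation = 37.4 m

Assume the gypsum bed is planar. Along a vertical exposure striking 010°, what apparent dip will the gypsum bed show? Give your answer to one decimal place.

Let the plane be z = a·E + b·N + c.
B−A: −544a + 268b = 85.8;  C−A: 613a − 155b = −65.7.
Solving gives a = −0.05388, b = 0.21078.
Unit vector along 010° is (sin 10°, cos 10°) = (0.1736, 0.9848).
Slope in that direction = a·(0.1736) + b·(0.9848) = 0.19822.
Apparent dip = arctan|0.19822| = 11.2° (true dip is 12.3°, so apparent ≤ true as expected).

11.2°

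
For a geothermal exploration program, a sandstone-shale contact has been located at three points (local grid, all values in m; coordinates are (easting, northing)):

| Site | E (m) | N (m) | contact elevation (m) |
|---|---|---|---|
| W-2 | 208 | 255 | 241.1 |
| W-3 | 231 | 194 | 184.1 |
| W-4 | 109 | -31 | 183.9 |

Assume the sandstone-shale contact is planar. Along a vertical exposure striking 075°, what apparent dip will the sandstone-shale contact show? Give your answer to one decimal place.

Two edge vectors: W-2→W-3 = (23, -61, -57), W-2→W-4 = (-99, -286, -57.2).
Normal n = (W-2→W-3) × (W-2→W-4) = (-12812.8, 6958.6, -12617).
So ∂z/∂E = −n_x/n_z = −1.01552 and ∂z/∂N = −n_y/n_z = 0.55153.
Unit vector along 075° is (sin 75°, cos 75°) = (0.9659, 0.2588).
Slope in that direction = a·(0.9659) + b·(0.2588) = −0.83817.
Apparent dip = arctan|0.83817| = 40.0° (true dip is 49.1°, so apparent ≤ true as expected).

40.0°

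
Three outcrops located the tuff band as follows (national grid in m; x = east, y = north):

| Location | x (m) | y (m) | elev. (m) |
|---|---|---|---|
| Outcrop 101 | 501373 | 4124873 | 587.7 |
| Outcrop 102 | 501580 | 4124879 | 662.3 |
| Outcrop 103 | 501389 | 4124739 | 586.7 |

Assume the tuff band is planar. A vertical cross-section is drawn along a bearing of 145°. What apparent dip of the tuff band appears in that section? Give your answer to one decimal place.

9.4°

Two edge vectors: Outcrop 101→Outcrop 102 = (207, 6, 74.6), Outcrop 101→Outcrop 103 = (16, -134, -1).
Normal n = (Outcrop 101→Outcrop 102) × (Outcrop 101→Outcrop 103) = (9990.4, 1400.6, -27834).
So ∂z/∂x = −n_x/n_z = 0.35893 and ∂z/∂y = −n_y/n_z = 0.05032.
Unit vector along 145° is (sin 145°, cos 145°) = (0.5736, -0.8192).
Slope in that direction = a·(0.5736) + b·(-0.8192) = 0.16465.
Apparent dip = arctan|0.16465| = 9.4° (true dip is 19.9°, so apparent ≤ true as expected).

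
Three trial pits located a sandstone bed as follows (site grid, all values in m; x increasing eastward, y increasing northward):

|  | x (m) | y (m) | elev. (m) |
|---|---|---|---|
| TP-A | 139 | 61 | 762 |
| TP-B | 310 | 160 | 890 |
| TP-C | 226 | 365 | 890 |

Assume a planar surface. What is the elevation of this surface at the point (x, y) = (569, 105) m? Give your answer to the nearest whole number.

Two edge vectors: TP-A→TP-B = (171, 99, 128), TP-A→TP-C = (87, 304, 128).
Normal n = (TP-A→TP-B) × (TP-A→TP-C) = (-26240, -10752, 43371).
So ∂z/∂x = −n_x/n_z = 0.60501 and ∂z/∂y = −n_y/n_z = 0.24791.
Intercept c from TP-A: 762 − 84.10 − 15.12 = 662.78.
At (569, 105): z = 344.3 + 26.0 + 662.78 = 1033.1 m.

1033 m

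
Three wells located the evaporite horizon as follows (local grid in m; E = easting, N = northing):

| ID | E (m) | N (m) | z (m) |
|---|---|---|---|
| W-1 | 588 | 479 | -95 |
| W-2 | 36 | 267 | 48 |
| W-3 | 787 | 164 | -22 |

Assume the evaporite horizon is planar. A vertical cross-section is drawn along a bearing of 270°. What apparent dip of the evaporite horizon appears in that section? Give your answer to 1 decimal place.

7.8°

Two edge vectors: W-1→W-2 = (-552, -212, 143), W-1→W-3 = (199, -315, 73).
Normal n = (W-1→W-2) × (W-1→W-3) = (29569, 68753, 216068).
So ∂z/∂E = −n_x/n_z = −0.13685 and ∂z/∂N = −n_y/n_z = −0.31820.
Unit vector along 270° is (sin 270°, cos 270°) = (-1.0000, -0.0000).
Slope in that direction = a·(-1.0000) + b·(-0.0000) = 0.13685.
Apparent dip = arctan|0.13685| = 7.8° (true dip is 19.1°, so apparent ≤ true as expected).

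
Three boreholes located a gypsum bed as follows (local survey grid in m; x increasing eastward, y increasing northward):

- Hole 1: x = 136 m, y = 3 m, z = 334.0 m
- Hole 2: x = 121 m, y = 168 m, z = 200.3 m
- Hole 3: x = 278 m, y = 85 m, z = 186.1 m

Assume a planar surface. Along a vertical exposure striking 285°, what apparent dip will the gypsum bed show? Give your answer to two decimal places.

Let the plane be z = a·x + b·y + c.
Hole 2−Hole 1: −15a + 165b = −133.7;  Hole 3−Hole 1: 142a + 82b = −147.9.
Solving gives a = −0.54502, b = −0.85985.
Unit vector along 285° is (sin 285°, cos 285°) = (-0.9659, 0.2588).
Slope in that direction = a·(-0.9659) + b·(0.2588) = 0.30390.
Apparent dip = arctan|0.30390| = 16.90° (true dip is 45.5°, so apparent ≤ true as expected).

16.90°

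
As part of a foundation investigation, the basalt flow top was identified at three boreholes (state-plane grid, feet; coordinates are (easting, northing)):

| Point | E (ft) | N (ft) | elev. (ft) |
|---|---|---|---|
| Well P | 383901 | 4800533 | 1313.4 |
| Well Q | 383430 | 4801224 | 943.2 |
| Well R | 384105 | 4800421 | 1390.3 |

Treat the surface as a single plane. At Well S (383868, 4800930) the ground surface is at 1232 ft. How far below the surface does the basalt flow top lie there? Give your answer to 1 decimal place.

99.8 ft

Let the plane be z = a·E + b·N + c.
Well Q−Well P: −471a + 691b = −370.2;  Well R−Well P: 204a − 112b = 76.9.
Solving gives a = 0.132357276, b = −0.445527819.
Then c = 1313.4 − a·383901 − b·4800533 = 2089272.31.
At (383868, 4800930): z_contact = 50807.72 − 2138947.87 + 2089272.31 = 1132.16 ft.
Depth below ground = 1232 − 1132.16 = 99.8 ft.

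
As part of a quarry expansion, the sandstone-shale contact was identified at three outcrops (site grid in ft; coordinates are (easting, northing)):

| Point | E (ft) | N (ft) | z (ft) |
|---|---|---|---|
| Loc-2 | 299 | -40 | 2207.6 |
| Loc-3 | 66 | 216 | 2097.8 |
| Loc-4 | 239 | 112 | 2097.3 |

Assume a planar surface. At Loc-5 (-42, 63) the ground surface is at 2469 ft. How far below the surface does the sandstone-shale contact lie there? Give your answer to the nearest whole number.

Two edge vectors: Loc-2→Loc-3 = (-233, 256, -109.8), Loc-2→Loc-4 = (-60, 152, -110.3).
Normal n = (Loc-2→Loc-3) × (Loc-2→Loc-4) = (-11547.2, -19111.9, -20056).
So ∂z/∂E = −n_x/n_z = −0.57575 and ∂z/∂N = −n_y/n_z = −0.95293.
Intercept c from Loc-2: 2207.6 + 172.15 − 38.12 = 2341.63.
At (-42, 63): z_contact = 24.2 − 60.0 + 2341.63 = 2305.8 ft.
Depth below ground = 2469 − 2305.8 = 163 ft.

163 ft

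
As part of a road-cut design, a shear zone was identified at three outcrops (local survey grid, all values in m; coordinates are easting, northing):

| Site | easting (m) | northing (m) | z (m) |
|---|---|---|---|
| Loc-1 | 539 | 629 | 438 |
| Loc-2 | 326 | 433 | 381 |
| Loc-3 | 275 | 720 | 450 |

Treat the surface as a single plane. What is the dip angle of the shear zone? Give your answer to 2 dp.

Two edge vectors: Loc-1→Loc-2 = (-213, -196, -57), Loc-1→Loc-3 = (-264, 91, 12).
Normal n = (Loc-1→Loc-2) × (Loc-1→Loc-3) = (2835, 17604, -71127).
So ∂z/∂easting = −n_x/n_z = 0.03986 and ∂z/∂northing = −n_y/n_z = 0.24750.
Gradient magnitude |∇z| = √(a² + b²) = √(0.00159 + 0.06126) = 0.25069.
True dip = arctan(0.25069) = 14.07°, dipping toward S (azimuth ≈ 189°).

14.07°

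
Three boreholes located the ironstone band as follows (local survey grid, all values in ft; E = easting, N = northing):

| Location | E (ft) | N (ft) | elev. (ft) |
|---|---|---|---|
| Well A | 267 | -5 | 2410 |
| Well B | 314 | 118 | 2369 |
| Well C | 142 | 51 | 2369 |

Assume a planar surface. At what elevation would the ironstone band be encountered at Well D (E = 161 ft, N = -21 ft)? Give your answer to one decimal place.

2400.1 ft

Let the plane be z = a·E + b·N + c.
Well B−Well A: 47a + 123b = −41;  Well C−Well A: −125a + 56b = −41.
Solving gives a = 0.15255, b = −0.39163.
Then c = 2410 − a·267 − b·-5 = 2367.31.
At (161, -21): z = 24.6 + 8.2 + 2367.31 = 2400.1 ft.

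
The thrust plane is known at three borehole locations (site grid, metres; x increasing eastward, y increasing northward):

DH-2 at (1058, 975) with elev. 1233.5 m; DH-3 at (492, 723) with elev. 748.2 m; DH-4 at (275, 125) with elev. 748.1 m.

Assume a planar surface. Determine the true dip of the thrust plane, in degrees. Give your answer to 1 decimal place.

Two edge vectors: DH-2→DH-3 = (-566, -252, -485.3), DH-2→DH-4 = (-783, -850, -485.4).
Normal n = (DH-2→DH-3) × (DH-2→DH-4) = (-290184.2, 105253.5, 283784).
So ∂z/∂x = −n_x/n_z = 1.02255 and ∂z/∂y = −n_y/n_z = −0.37089.
Gradient magnitude |∇z| = √(a² + b²) = √(1.04561 + 0.13756) = 1.08774.
True dip = arctan(1.08774) = 47.4°, dipping toward WNW (azimuth ≈ 290°).

47.4°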